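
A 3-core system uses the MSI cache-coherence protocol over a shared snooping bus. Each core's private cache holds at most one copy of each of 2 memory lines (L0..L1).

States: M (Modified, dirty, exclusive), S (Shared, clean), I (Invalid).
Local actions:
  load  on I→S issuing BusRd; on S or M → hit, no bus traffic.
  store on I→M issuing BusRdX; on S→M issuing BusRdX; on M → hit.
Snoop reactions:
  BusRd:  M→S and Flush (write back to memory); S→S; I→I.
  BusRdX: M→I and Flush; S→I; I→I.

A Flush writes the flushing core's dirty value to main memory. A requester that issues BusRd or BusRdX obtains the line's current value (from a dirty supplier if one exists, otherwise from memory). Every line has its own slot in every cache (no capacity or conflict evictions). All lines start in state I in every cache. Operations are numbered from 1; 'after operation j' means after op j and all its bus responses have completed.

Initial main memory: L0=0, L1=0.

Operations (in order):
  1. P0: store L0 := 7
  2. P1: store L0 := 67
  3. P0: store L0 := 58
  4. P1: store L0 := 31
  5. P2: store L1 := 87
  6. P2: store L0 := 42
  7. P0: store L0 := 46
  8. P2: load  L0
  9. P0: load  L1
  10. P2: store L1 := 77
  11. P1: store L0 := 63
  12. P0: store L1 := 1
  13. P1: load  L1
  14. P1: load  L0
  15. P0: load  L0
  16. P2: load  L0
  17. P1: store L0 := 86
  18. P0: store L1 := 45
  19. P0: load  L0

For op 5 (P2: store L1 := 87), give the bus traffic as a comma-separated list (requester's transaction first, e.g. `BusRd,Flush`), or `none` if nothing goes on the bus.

[1] P0: store L0 := 7 | P0:M(7), P1:I, P2:I | bus: BusRdX
[2] P1: store L0 := 67 | P0:I, P1:M(67), P2:I | bus: BusRdX,Flush
[3] P0: store L0 := 58 | P0:M(58), P1:I, P2:I | bus: BusRdX,Flush
[4] P1: store L0 := 31 | P0:I, P1:M(31), P2:I | bus: BusRdX,Flush
[5] P2: store L1 := 87 | P0:I, P1:I, P2:M(87) | bus: BusRdX
[6] P2: store L0 := 42 | P0:I, P1:I, P2:M(42) | bus: BusRdX,Flush
[7] P0: store L0 := 46 | P0:M(46), P1:I, P2:I | bus: BusRdX,Flush
[8] P2: load  L0 | P0:S(46), P1:I, P2:S(46) | bus: BusRd,Flush
[9] P0: load  L1 | P0:S(87), P1:I, P2:S(87) | bus: BusRd,Flush
[10] P2: store L1 := 77 | P0:I, P1:I, P2:M(77) | bus: BusRdX
[11] P1: store L0 := 63 | P0:I, P1:M(63), P2:I | bus: BusRdX
[12] P0: store L1 := 1 | P0:M(1), P1:I, P2:I | bus: BusRdX,Flush
[13] P1: load  L1 | P0:S(1), P1:S(1), P2:I | bus: BusRd,Flush
[14] P1: load  L0 | P0:I, P1:M(63), P2:I | bus: none
[15] P0: load  L0 | P0:S(63), P1:S(63), P2:I | bus: BusRd,Flush
[16] P2: load  L0 | P0:S(63), P1:S(63), P2:S(63) | bus: BusRd
[17] P1: store L0 := 86 | P0:I, P1:M(86), P2:I | bus: BusRdX
[18] P0: store L1 := 45 | P0:M(45), P1:I, P2:I | bus: BusRdX
[19] P0: load  L0 | P0:S(86), P1:S(86), P2:I | bus: BusRd,Flush

bus = BusRdX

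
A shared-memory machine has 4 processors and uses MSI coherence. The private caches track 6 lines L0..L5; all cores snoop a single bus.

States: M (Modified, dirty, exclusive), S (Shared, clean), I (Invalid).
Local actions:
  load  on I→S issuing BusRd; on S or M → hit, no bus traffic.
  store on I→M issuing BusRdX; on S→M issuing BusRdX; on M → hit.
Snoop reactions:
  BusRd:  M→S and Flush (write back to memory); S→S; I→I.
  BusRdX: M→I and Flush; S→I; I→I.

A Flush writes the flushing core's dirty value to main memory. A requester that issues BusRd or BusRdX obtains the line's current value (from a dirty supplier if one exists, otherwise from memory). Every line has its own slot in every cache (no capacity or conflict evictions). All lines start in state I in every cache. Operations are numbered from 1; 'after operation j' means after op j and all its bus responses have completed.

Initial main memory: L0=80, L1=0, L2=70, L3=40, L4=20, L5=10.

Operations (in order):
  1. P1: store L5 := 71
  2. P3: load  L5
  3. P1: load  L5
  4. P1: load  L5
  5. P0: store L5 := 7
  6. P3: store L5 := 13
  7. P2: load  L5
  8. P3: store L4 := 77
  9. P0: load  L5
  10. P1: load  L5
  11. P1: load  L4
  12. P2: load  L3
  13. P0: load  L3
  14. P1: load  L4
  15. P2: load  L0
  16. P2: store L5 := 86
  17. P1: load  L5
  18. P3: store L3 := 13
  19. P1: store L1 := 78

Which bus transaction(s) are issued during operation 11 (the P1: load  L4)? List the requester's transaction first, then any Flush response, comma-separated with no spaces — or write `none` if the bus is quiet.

[1] P1: store L5 := 71 | P0:I, P1:M(71), P2:I, P3:I | bus: BusRdX
[2] P3: load  L5 | P0:I, P1:S(71), P2:I, P3:S(71) | bus: BusRd,Flush
[3] P1: load  L5 | P0:I, P1:S(71), P2:I, P3:S(71) | bus: none
[4] P1: load  L5 | P0:I, P1:S(71), P2:I, P3:S(71) | bus: none
[5] P0: store L5 := 7 | P0:M(7), P1:I, P2:I, P3:I | bus: BusRdX
[6] P3: store L5 := 13 | P0:I, P1:I, P2:I, P3:M(13) | bus: BusRdX,Flush
[7] P2: load  L5 | P0:I, P1:I, P2:S(13), P3:S(13) | bus: BusRd,Flush
[8] P3: store L4 := 77 | P0:I, P1:I, P2:I, P3:M(77) | bus: BusRdX
[9] P0: load  L5 | P0:S(13), P1:I, P2:S(13), P3:S(13) | bus: BusRd
[10] P1: load  L5 | P0:S(13), P1:S(13), P2:S(13), P3:S(13) | bus: BusRd
[11] P1: load  L4 | P0:I, P1:S(77), P2:I, P3:S(77) | bus: BusRd,Flush
[12] P2: load  L3 | P0:I, P1:I, P2:S(40), P3:I | bus: BusRd
[13] P0: load  L3 | P0:S(40), P1:I, P2:S(40), P3:I | bus: BusRd
[14] P1: load  L4 | P0:I, P1:S(77), P2:I, P3:S(77) | bus: none
[15] P2: load  L0 | P0:I, P1:I, P2:S(80), P3:I | bus: BusRd
[16] P2: store L5 := 86 | P0:I, P1:I, P2:M(86), P3:I | bus: BusRdX
[17] P1: load  L5 | P0:I, P1:S(86), P2:S(86), P3:I | bus: BusRd,Flush
[18] P3: store L3 := 13 | P0:I, P1:I, P2:I, P3:M(13) | bus: BusRdX
[19] P1: store L1 := 78 | P0:I, P1:M(78), P2:I, P3:I | bus: BusRdX

bus = BusRd,Flush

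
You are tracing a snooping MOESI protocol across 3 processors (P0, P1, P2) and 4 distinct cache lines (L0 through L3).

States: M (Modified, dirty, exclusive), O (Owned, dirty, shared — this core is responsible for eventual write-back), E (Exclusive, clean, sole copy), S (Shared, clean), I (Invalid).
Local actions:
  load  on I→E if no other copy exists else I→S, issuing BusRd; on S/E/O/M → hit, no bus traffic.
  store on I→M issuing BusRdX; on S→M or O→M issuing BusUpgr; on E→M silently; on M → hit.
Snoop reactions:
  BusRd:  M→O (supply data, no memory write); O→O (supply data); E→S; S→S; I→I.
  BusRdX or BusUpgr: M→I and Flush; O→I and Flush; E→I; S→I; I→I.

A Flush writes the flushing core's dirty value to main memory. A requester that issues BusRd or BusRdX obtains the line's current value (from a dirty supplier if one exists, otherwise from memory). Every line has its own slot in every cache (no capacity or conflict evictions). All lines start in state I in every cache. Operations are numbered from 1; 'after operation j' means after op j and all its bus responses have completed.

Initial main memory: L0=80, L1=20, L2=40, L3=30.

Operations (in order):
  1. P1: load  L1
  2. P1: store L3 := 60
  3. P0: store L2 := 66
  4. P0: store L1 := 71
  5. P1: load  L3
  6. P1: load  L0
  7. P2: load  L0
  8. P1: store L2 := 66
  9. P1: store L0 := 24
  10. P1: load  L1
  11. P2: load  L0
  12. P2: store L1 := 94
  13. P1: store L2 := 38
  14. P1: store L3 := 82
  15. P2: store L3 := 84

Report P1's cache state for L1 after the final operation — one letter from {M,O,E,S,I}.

1. P1: load  L1  bus=[BusRd]  L1: P0=I P1=E P2=I  mem[L1]=20
2. P1: store L3 := 60  bus=[BusRdX]  L3: P0=I P1=M P2=I  mem[L3]=30
3. P0: store L2 := 66  bus=[BusRdX]  L2: P0=M P1=I P2=I  mem[L2]=40
4. P0: store L1 := 71  bus=[BusRdX]  L1: P0=M P1=I P2=I  mem[L1]=20
5. P1: load  L3  bus=[-]  L3: P0=I P1=M P2=I  mem[L3]=30
6. P1: load  L0  bus=[BusRd]  L0: P0=I P1=E P2=I  mem[L0]=80
7. P2: load  L0  bus=[BusRd]  L0: P0=I P1=S P2=S  mem[L0]=80
8. P1: store L2 := 66  bus=[BusRdX,Flush]  L2: P0=I P1=M P2=I  mem[L2]=66
9. P1: store L0 := 24  bus=[BusUpgr]  L0: P0=I P1=M P2=I  mem[L0]=80
10. P1: load  L1  bus=[BusRd]  L1: P0=O P1=S P2=I  mem[L1]=20
11. P2: load  L0  bus=[BusRd]  L0: P0=I P1=O P2=S  mem[L0]=80
12. P2: store L1 := 94  bus=[BusRdX,Flush]  L1: P0=I P1=I P2=M  mem[L1]=71
13. P1: store L2 := 38  bus=[-]  L2: P0=I P1=M P2=I  mem[L2]=66
14. P1: store L3 := 82  bus=[-]  L3: P0=I P1=M P2=I  mem[L3]=30
15. P2: store L3 := 84  bus=[BusRdX,Flush]  L3: P0=I P1=I P2=M  mem[L3]=82

state = I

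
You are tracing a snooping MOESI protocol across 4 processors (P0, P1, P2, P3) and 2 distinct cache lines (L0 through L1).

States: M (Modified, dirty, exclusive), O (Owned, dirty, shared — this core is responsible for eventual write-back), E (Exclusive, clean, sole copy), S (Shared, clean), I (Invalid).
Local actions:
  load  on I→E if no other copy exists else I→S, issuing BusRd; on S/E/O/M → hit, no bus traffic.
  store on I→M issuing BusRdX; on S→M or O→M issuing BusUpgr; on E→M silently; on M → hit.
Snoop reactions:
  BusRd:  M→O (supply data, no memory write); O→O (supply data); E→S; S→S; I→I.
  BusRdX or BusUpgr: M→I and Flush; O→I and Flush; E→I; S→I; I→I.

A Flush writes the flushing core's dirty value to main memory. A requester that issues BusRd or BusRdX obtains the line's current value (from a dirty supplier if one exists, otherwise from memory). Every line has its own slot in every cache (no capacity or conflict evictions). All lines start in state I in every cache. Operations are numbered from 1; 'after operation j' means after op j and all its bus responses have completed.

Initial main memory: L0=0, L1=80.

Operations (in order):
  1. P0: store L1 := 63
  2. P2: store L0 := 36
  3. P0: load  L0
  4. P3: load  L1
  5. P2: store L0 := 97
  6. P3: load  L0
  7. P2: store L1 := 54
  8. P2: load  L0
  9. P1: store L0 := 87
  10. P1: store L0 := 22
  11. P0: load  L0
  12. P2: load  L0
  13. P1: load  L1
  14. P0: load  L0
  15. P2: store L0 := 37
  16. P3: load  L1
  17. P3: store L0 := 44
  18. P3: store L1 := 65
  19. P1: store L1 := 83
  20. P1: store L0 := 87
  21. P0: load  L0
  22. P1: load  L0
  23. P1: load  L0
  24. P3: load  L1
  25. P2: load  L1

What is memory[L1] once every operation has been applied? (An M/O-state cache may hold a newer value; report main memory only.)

1. P0: store L1 := 63  bus=[BusRdX]  L1: P0=M P1=I P2=I P3=I  mem[L1]=80
2. P2: store L0 := 36  bus=[BusRdX]  L0: P0=I P1=I P2=M P3=I  mem[L0]=0
3. P0: load  L0  bus=[BusRd]  L0: P0=S P1=I P2=O P3=I  mem[L0]=0
4. P3: load  L1  bus=[BusRd]  L1: P0=O P1=I P2=I P3=S  mem[L1]=80
5. P2: store L0 := 97  bus=[BusUpgr]  L0: P0=I P1=I P2=M P3=I  mem[L0]=0
6. P3: load  L0  bus=[BusRd]  L0: P0=I P1=I P2=O P3=S  mem[L0]=0
7. P2: store L1 := 54  bus=[BusRdX,Flush]  L1: P0=I P1=I P2=M P3=I  mem[L1]=63
8. P2: load  L0  bus=[-]  L0: P0=I P1=I P2=O P3=S  mem[L0]=0
9. P1: store L0 := 87  bus=[BusRdX,Flush]  L0: P0=I P1=M P2=I P3=I  mem[L0]=97
10. P1: store L0 := 22  bus=[-]  L0: P0=I P1=M P2=I P3=I  mem[L0]=97
11. P0: load  L0  bus=[BusRd]  L0: P0=S P1=O P2=I P3=I  mem[L0]=97
12. P2: load  L0  bus=[BusRd]  L0: P0=S P1=O P2=S P3=I  mem[L0]=97
13. P1: load  L1  bus=[BusRd]  L1: P0=I P1=S P2=O P3=I  mem[L1]=63
14. P0: load  L0  bus=[-]  L0: P0=S P1=O P2=S P3=I  mem[L0]=97
15. P2: store L0 := 37  bus=[BusUpgr,Flush]  L0: P0=I P1=I P2=M P3=I  mem[L0]=22
16. P3: load  L1  bus=[BusRd]  L1: P0=I P1=S P2=O P3=S  mem[L1]=63
17. P3: store L0 := 44  bus=[BusRdX,Flush]  L0: P0=I P1=I P2=I P3=M  mem[L0]=37
18. P3: store L1 := 65  bus=[BusUpgr,Flush]  L1: P0=I P1=I P2=I P3=M  mem[L1]=54
19. P1: store L1 := 83  bus=[BusRdX,Flush]  L1: P0=I P1=M P2=I P3=I  mem[L1]=65
20. P1: store L0 := 87  bus=[BusRdX,Flush]  L0: P0=I P1=M P2=I P3=I  mem[L0]=44
21. P0: load  L0  bus=[BusRd]  L0: P0=S P1=O P2=I P3=I  mem[L0]=44
22. P1: load  L0  bus=[-]  L0: P0=S P1=O P2=I P3=I  mem[L0]=44
23. P1: load  L0  bus=[-]  L0: P0=S P1=O P2=I P3=I  mem[L0]=44
24. P3: load  L1  bus=[BusRd]  L1: P0=I P1=O P2=I P3=S  mem[L1]=65
25. P2: load  L1  bus=[BusRd]  L1: P0=I P1=O P2=S P3=S  mem[L1]=65

memory[L1] = 65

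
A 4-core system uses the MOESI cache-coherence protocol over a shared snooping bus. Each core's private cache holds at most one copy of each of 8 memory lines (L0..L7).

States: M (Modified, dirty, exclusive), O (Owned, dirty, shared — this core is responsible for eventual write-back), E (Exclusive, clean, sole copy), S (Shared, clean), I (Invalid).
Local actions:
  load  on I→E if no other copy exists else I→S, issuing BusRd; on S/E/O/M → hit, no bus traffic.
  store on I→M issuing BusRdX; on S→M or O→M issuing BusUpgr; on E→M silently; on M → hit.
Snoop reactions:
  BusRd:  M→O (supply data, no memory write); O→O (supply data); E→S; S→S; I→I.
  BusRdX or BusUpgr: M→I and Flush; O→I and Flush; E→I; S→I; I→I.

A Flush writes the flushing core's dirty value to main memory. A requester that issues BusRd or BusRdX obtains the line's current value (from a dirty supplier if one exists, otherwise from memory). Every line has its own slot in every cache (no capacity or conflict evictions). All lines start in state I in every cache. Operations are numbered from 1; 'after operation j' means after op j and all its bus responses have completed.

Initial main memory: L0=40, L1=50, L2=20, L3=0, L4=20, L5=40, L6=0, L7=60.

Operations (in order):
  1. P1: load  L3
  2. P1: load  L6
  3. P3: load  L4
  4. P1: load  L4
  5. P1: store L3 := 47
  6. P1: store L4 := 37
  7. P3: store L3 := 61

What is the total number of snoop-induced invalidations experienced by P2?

step 1: P1: load  L3  ⟶  IEII  (L3)  txn=BusRd  M[L3]=0
step 2: P1: load  L6  ⟶  IEII  (L6)  txn=BusRd  M[L6]=0
step 3: P3: load  L4  ⟶  IIIE  (L4)  txn=BusRd  M[L4]=20
step 4: P1: load  L4  ⟶  ISIS  (L4)  txn=BusRd  M[L4]=20
step 5: P1: store L3 := 47  ⟶  IMII  (L3)  txn=∅  M[L3]=0
step 6: P1: store L4 := 37  ⟶  IMII  (L4)  txn=BusUpgr  M[L4]=20
step 7: P3: store L3 := 61  ⟶  IIIM  (L3)  txn=BusRdX+Flush  M[L3]=47

invalidations = 0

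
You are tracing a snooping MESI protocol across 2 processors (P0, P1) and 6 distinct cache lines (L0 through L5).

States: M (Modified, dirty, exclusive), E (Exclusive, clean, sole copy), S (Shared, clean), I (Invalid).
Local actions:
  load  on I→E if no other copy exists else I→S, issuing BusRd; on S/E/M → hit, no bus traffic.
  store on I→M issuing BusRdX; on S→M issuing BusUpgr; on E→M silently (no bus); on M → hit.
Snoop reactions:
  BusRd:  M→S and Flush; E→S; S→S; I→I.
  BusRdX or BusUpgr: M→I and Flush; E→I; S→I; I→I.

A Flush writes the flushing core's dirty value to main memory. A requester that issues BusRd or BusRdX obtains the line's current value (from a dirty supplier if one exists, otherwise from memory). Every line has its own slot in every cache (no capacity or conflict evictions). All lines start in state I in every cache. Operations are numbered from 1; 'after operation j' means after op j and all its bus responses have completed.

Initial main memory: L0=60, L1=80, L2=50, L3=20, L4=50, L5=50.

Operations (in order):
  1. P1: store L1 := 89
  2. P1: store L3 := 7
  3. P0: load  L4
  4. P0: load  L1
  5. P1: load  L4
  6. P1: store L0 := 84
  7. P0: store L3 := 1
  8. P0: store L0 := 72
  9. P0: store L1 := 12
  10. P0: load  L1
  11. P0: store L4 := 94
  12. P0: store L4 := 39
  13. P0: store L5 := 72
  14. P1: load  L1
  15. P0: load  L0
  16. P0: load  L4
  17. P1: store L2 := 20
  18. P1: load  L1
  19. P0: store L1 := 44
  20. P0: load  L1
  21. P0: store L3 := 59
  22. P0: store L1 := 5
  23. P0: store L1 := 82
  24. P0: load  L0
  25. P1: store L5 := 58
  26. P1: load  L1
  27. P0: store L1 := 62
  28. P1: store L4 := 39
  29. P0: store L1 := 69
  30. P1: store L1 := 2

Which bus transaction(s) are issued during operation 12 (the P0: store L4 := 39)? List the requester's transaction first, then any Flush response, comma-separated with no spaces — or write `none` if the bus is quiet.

bus = none

[1] P1: store L1 := 89 | P0:I, P1:M(89) | bus: BusRdX
[2] P1: store L3 := 7 | P0:I, P1:M(7) | bus: BusRdX
[3] P0: load  L4 | P0:E(50), P1:I | bus: BusRd
[4] P0: load  L1 | P0:S(89), P1:S(89) | bus: BusRd,Flush
[5] P1: load  L4 | P0:S(50), P1:S(50) | bus: BusRd
[6] P1: store L0 := 84 | P0:I, P1:M(84) | bus: BusRdX
[7] P0: store L3 := 1 | P0:M(1), P1:I | bus: BusRdX,Flush
[8] P0: store L0 := 72 | P0:M(72), P1:I | bus: BusRdX,Flush
[9] P0: store L1 := 12 | P0:M(12), P1:I | bus: BusUpgr
[10] P0: load  L1 | P0:M(12), P1:I | bus: none
[11] P0: store L4 := 94 | P0:M(94), P1:I | bus: BusUpgr
[12] P0: store L4 := 39 | P0:M(39), P1:I | bus: none
[13] P0: store L5 := 72 | P0:M(72), P1:I | bus: BusRdX
[14] P1: load  L1 | P0:S(12), P1:S(12) | bus: BusRd,Flush
[15] P0: load  L0 | P0:M(72), P1:I | bus: none
[16] P0: load  L4 | P0:M(39), P1:I | bus: none
[17] P1: store L2 := 20 | P0:I, P1:M(20) | bus: BusRdX
[18] P1: load  L1 | P0:S(12), P1:S(12) | bus: none
[19] P0: store L1 := 44 | P0:M(44), P1:I | bus: BusUpgr
[20] P0: load  L1 | P0:M(44), P1:I | bus: none
[21] P0: store L3 := 59 | P0:M(59), P1:I | bus: none
[22] P0: store L1 := 5 | P0:M(5), P1:I | bus: none
[23] P0: store L1 := 82 | P0:M(82), P1:I | bus: none
[24] P0: load  L0 | P0:M(72), P1:I | bus: none
[25] P1: store L5 := 58 | P0:I, P1:M(58) | bus: BusRdX,Flush
[26] P1: load  L1 | P0:S(82), P1:S(82) | bus: BusRd,Flush
[27] P0: store L1 := 62 | P0:M(62), P1:I | bus: BusUpgr
[28] P1: store L4 := 39 | P0:I, P1:M(39) | bus: BusRdX,Flush
[29] P0: store L1 := 69 | P0:M(69), P1:I | bus: none
[30] P1: store L1 := 2 | P0:I, P1:M(2) | bus: BusRdX,Flush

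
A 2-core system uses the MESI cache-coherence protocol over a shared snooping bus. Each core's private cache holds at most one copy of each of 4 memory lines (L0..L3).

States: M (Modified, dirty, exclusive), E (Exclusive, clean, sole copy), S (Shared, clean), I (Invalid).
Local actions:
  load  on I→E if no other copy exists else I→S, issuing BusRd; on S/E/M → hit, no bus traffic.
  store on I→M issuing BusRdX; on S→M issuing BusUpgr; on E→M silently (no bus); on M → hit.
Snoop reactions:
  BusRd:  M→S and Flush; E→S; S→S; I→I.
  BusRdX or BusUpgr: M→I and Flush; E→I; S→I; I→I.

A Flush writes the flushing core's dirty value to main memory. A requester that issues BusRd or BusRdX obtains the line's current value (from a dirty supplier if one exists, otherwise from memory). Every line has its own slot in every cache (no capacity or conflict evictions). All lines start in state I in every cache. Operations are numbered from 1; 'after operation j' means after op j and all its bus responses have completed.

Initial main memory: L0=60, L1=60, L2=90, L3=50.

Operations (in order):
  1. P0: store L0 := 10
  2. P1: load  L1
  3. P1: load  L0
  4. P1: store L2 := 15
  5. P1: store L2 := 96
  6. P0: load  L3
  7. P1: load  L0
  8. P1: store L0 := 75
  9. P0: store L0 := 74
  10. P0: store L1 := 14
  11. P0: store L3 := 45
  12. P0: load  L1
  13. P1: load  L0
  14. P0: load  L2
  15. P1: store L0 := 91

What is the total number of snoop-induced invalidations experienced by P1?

invalidations = 2

1. P0: store L0 := 10  bus=[BusRdX]  L0: P0=M P1=I  mem[L0]=60
2. P1: load  L1  bus=[BusRd]  L1: P0=I P1=E  mem[L1]=60
3. P1: load  L0  bus=[BusRd,Flush]  L0: P0=S P1=S  mem[L0]=10
4. P1: store L2 := 15  bus=[BusRdX]  L2: P0=I P1=M  mem[L2]=90
5. P1: store L2 := 96  bus=[-]  L2: P0=I P1=M  mem[L2]=90
6. P0: load  L3  bus=[BusRd]  L3: P0=E P1=I  mem[L3]=50
7. P1: load  L0  bus=[-]  L0: P0=S P1=S  mem[L0]=10
8. P1: store L0 := 75  bus=[BusUpgr]  L0: P0=I P1=M  mem[L0]=10
9. P0: store L0 := 74  bus=[BusRdX,Flush]  L0: P0=M P1=I  mem[L0]=75
10. P0: store L1 := 14  bus=[BusRdX]  L1: P0=M P1=I  mem[L1]=60
11. P0: store L3 := 45  bus=[-]  L3: P0=M P1=I  mem[L3]=50
12. P0: load  L1  bus=[-]  L1: P0=M P1=I  mem[L1]=60
13. P1: load  L0  bus=[BusRd,Flush]  L0: P0=S P1=S  mem[L0]=74
14. P0: load  L2  bus=[BusRd,Flush]  L2: P0=S P1=S  mem[L2]=96
15. P1: store L0 := 91  bus=[BusUpgr]  L0: P0=I P1=M  mem[L0]=74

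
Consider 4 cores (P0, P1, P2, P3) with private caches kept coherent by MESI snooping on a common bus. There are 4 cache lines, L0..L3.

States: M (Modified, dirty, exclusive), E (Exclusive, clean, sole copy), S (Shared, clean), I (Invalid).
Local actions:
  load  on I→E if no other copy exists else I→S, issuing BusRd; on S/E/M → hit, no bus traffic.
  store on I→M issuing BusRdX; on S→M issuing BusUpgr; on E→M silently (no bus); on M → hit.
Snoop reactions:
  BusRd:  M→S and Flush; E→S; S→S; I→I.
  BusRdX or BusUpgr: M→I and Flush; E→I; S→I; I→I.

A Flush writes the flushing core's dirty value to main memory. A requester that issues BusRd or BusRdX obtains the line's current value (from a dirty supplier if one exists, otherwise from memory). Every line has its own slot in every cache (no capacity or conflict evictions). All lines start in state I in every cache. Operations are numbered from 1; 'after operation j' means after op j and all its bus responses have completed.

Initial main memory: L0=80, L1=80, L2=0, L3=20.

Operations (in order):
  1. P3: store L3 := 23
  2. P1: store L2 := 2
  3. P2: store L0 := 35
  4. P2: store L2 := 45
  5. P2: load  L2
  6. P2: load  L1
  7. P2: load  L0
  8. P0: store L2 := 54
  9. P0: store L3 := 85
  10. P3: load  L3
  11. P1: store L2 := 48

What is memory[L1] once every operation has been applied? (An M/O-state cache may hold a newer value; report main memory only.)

memory[L1] = 80

1. P3: store L3 := 23  bus=[BusRdX]  L3: P0=I P1=I P2=I P3=M  mem[L3]=20
2. P1: store L2 := 2  bus=[BusRdX]  L2: P0=I P1=M P2=I P3=I  mem[L2]=0
3. P2: store L0 := 35  bus=[BusRdX]  L0: P0=I P1=I P2=M P3=I  mem[L0]=80
4. P2: store L2 := 45  bus=[BusRdX,Flush]  L2: P0=I P1=I P2=M P3=I  mem[L2]=2
5. P2: load  L2  bus=[-]  L2: P0=I P1=I P2=M P3=I  mem[L2]=2
6. P2: load  L1  bus=[BusRd]  L1: P0=I P1=I P2=E P3=I  mem[L1]=80
7. P2: load  L0  bus=[-]  L0: P0=I P1=I P2=M P3=I  mem[L0]=80
8. P0: store L2 := 54  bus=[BusRdX,Flush]  L2: P0=M P1=I P2=I P3=I  mem[L2]=45
9. P0: store L3 := 85  bus=[BusRdX,Flush]  L3: P0=M P1=I P2=I P3=I  mem[L3]=23
10. P3: load  L3  bus=[BusRd,Flush]  L3: P0=S P1=I P2=I P3=S  mem[L3]=85
11. P1: store L2 := 48  bus=[BusRdX,Flush]  L2: P0=I P1=M P2=I P3=I  mem[L2]=54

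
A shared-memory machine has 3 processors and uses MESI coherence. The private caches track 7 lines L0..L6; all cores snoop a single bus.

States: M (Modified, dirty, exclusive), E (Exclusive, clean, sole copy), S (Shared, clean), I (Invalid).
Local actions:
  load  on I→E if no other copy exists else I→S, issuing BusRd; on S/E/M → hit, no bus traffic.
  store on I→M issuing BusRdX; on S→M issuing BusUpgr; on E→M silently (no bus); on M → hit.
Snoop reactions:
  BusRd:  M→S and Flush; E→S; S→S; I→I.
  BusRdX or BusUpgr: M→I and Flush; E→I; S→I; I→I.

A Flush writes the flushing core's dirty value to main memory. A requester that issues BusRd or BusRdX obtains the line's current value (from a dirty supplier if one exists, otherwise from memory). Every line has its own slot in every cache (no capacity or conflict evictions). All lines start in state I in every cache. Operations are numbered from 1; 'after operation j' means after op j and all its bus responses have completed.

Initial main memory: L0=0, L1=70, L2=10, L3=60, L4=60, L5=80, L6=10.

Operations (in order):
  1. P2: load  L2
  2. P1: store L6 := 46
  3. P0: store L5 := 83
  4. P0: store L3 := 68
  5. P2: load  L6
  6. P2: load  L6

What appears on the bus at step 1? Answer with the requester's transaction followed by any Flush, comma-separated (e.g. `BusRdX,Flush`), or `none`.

  op1 P2: load  L2 → I/I/E on L2; bus BusRd; mem=10
  op2 P1: store L6 := 46 → I/M/I on L6; bus BusRdX; mem=10
  op3 P0: store L5 := 83 → M/I/I on L5; bus BusRdX; mem=80
  op4 P0: store L3 := 68 → M/I/I on L3; bus BusRdX; mem=60
  op5 P2: load  L6 → I/S/S on L6; bus BusRd Flush; mem=46
  op6 P2: load  L6 → I/S/S on L6; bus (none); mem=46

bus = BusRd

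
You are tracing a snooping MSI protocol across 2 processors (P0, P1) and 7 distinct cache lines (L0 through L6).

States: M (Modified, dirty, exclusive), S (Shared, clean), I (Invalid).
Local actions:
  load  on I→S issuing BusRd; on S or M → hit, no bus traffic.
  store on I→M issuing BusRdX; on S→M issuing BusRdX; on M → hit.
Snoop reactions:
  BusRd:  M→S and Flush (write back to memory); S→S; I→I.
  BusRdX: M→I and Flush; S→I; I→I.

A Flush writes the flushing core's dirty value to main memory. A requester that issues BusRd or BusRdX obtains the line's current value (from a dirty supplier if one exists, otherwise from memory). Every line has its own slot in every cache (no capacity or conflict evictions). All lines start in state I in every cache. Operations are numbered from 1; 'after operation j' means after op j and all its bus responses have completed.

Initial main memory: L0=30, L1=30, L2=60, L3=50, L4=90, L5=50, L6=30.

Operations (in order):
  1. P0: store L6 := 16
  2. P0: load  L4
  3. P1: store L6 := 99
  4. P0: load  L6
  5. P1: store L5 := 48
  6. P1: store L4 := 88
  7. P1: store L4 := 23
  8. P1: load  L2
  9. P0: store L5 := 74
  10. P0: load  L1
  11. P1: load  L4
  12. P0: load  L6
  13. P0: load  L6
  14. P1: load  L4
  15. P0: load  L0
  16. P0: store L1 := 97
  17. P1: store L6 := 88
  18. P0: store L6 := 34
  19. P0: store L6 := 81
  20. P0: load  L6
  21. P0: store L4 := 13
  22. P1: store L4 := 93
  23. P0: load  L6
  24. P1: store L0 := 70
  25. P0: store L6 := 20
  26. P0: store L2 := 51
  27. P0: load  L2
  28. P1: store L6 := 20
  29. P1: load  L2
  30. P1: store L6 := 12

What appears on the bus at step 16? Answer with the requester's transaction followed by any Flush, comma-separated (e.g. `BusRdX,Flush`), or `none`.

1. P0: store L6 := 16  bus=[BusRdX]  L6: P0=M P1=I  mem[L6]=30
2. P0: load  L4  bus=[BusRd]  L4: P0=S P1=I  mem[L4]=90
3. P1: store L6 := 99  bus=[BusRdX,Flush]  L6: P0=I P1=M  mem[L6]=16
4. P0: load  L6  bus=[BusRd,Flush]  L6: P0=S P1=S  mem[L6]=99
5. P1: store L5 := 48  bus=[BusRdX]  L5: P0=I P1=M  mem[L5]=50
6. P1: store L4 := 88  bus=[BusRdX]  L4: P0=I P1=M  mem[L4]=90
7. P1: store L4 := 23  bus=[-]  L4: P0=I P1=M  mem[L4]=90
8. P1: load  L2  bus=[BusRd]  L2: P0=I P1=S  mem[L2]=60
9. P0: store L5 := 74  bus=[BusRdX,Flush]  L5: P0=M P1=I  mem[L5]=48
10. P0: load  L1  bus=[BusRd]  L1: P0=S P1=I  mem[L1]=30
11. P1: load  L4  bus=[-]  L4: P0=I P1=M  mem[L4]=90
12. P0: load  L6  bus=[-]  L6: P0=S P1=S  mem[L6]=99
13. P0: load  L6  bus=[-]  L6: P0=S P1=S  mem[L6]=99
14. P1: load  L4  bus=[-]  L4: P0=I P1=M  mem[L4]=90
15. P0: load  L0  bus=[BusRd]  L0: P0=S P1=I  mem[L0]=30
16. P0: store L1 := 97  bus=[BusRdX]  L1: P0=M P1=I  mem[L1]=30
17. P1: store L6 := 88  bus=[BusRdX]  L6: P0=I P1=M  mem[L6]=99
18. P0: store L6 := 34  bus=[BusRdX,Flush]  L6: P0=M P1=I  mem[L6]=88
19. P0: store L6 := 81  bus=[-]  L6: P0=M P1=I  mem[L6]=88
20. P0: load  L6  bus=[-]  L6: P0=M P1=I  mem[L6]=88
21. P0: store L4 := 13  bus=[BusRdX,Flush]  L4: P0=M P1=I  mem[L4]=23
22. P1: store L4 := 93  bus=[BusRdX,Flush]  L4: P0=I P1=M  mem[L4]=13
23. P0: load  L6  bus=[-]  L6: P0=M P1=I  mem[L6]=88
24. P1: store L0 := 70  bus=[BusRdX]  L0: P0=I P1=M  mem[L0]=30
25. P0: store L6 := 20  bus=[-]  L6: P0=M P1=I  mem[L6]=88
26. P0: store L2 := 51  bus=[BusRdX]  L2: P0=M P1=I  mem[L2]=60
27. P0: load  L2  bus=[-]  L2: P0=M P1=I  mem[L2]=60
28. P1: store L6 := 20  bus=[BusRdX,Flush]  L6: P0=I P1=M  mem[L6]=20
29. P1: load  L2  bus=[BusRd,Flush]  L2: P0=S P1=S  mem[L2]=51
30. P1: store L6 := 12  bus=[-]  L6: P0=I P1=M  mem[L6]=20

bus = BusRdX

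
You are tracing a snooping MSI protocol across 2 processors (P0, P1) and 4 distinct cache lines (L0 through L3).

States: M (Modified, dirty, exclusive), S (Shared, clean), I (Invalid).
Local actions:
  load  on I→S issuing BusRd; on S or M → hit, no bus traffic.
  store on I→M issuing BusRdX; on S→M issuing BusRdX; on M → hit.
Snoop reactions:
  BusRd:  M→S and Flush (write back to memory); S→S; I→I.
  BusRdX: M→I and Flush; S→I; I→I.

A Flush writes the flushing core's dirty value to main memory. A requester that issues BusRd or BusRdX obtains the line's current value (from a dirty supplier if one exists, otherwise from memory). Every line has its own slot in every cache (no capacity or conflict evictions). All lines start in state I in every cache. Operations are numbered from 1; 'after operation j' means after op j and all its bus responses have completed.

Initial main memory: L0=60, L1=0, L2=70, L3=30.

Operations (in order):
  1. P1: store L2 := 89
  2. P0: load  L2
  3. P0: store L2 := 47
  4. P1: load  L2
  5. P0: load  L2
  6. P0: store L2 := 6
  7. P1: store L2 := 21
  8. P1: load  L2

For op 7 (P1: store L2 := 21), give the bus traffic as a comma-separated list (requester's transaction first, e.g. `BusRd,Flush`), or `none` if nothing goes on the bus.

bus = BusRdX,Flush

1. P1: store L2 := 89  bus=[BusRdX]  L2: P0=I P1=M  mem[L2]=70
2. P0: load  L2  bus=[BusRd,Flush]  L2: P0=S P1=S  mem[L2]=89
3. P0: store L2 := 47  bus=[BusRdX]  L2: P0=M P1=I  mem[L2]=89
4. P1: load  L2  bus=[BusRd,Flush]  L2: P0=S P1=S  mem[L2]=47
5. P0: load  L2  bus=[-]  L2: P0=S P1=S  mem[L2]=47
6. P0: store L2 := 6  bus=[BusRdX]  L2: P0=M P1=I  mem[L2]=47
7. P1: store L2 := 21  bus=[BusRdX,Flush]  L2: P0=I P1=M  mem[L2]=6
8. P1: load  L2  bus=[-]  L2: P0=I P1=M  mem[L2]=6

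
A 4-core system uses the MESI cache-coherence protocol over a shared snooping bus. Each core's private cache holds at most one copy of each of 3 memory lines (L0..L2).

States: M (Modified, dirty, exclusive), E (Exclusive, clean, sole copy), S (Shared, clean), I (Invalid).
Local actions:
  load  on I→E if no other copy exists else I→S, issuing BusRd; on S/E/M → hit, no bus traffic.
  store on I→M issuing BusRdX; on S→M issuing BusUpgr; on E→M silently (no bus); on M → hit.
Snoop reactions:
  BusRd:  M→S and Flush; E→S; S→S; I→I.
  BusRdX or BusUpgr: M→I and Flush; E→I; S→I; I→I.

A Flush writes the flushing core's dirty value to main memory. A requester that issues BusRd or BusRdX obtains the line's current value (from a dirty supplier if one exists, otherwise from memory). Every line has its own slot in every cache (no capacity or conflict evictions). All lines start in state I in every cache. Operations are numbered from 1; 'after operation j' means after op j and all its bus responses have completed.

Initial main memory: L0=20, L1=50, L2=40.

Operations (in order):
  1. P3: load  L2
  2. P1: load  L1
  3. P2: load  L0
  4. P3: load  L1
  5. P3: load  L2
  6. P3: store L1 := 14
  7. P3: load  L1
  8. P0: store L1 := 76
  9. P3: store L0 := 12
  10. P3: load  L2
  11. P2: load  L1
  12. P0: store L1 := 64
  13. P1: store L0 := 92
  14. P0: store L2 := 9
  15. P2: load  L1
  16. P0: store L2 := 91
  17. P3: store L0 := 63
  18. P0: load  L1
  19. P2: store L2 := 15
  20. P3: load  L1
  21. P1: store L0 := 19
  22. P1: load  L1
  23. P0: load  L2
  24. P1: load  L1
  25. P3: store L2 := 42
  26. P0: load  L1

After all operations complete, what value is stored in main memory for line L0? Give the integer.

1. P3: load  L2  bus=[BusRd]  L2: P0=I P1=I P2=I P3=E  mem[L2]=40
2. P1: load  L1  bus=[BusRd]  L1: P0=I P1=E P2=I P3=I  mem[L1]=50
3. P2: load  L0  bus=[BusRd]  L0: P0=I P1=I P2=E P3=I  mem[L0]=20
4. P3: load  L1  bus=[BusRd]  L1: P0=I P1=S P2=I P3=S  mem[L1]=50
5. P3: load  L2  bus=[-]  L2: P0=I P1=I P2=I P3=E  mem[L2]=40
6. P3: store L1 := 14  bus=[BusUpgr]  L1: P0=I P1=I P2=I P3=M  mem[L1]=50
7. P3: load  L1  bus=[-]  L1: P0=I P1=I P2=I P3=M  mem[L1]=50
8. P0: store L1 := 76  bus=[BusRdX,Flush]  L1: P0=M P1=I P2=I P3=I  mem[L1]=14
9. P3: store L0 := 12  bus=[BusRdX]  L0: P0=I P1=I P2=I P3=M  mem[L0]=20
10. P3: load  L2  bus=[-]  L2: P0=I P1=I P2=I P3=E  mem[L2]=40
11. P2: load  L1  bus=[BusRd,Flush]  L1: P0=S P1=I P2=S P3=I  mem[L1]=76
12. P0: store L1 := 64  bus=[BusUpgr]  L1: P0=M P1=I P2=I P3=I  mem[L1]=76
13. P1: store L0 := 92  bus=[BusRdX,Flush]  L0: P0=I P1=M P2=I P3=I  mem[L0]=12
14. P0: store L2 := 9  bus=[BusRdX]  L2: P0=M P1=I P2=I P3=I  mem[L2]=40
15. P2: load  L1  bus=[BusRd,Flush]  L1: P0=S P1=I P2=S P3=I  mem[L1]=64
16. P0: store L2 := 91  bus=[-]  L2: P0=M P1=I P2=I P3=I  mem[L2]=40
17. P3: store L0 := 63  bus=[BusRdX,Flush]  L0: P0=I P1=I P2=I P3=M  mem[L0]=92
18. P0: load  L1  bus=[-]  L1: P0=S P1=I P2=S P3=I  mem[L1]=64
19. P2: store L2 := 15  bus=[BusRdX,Flush]  L2: P0=I P1=I P2=M P3=I  mem[L2]=91
20. P3: load  L1  bus=[BusRd]  L1: P0=S P1=I P2=S P3=S  mem[L1]=64
21. P1: store L0 := 19  bus=[BusRdX,Flush]  L0: P0=I P1=M P2=I P3=I  mem[L0]=63
22. P1: load  L1  bus=[BusRd]  L1: P0=S P1=S P2=S P3=S  mem[L1]=64
23. P0: load  L2  bus=[BusRd,Flush]  L2: P0=S P1=I P2=S P3=I  mem[L2]=15
24. P1: load  L1  bus=[-]  L1: P0=S P1=S P2=S P3=S  mem[L1]=64
25. P3: store L2 := 42  bus=[BusRdX]  L2: P0=I P1=I P2=I P3=M  mem[L2]=15
26. P0: load  L1  bus=[-]  L1: P0=S P1=S P2=S P3=S  mem[L1]=64

memory[L0] = 63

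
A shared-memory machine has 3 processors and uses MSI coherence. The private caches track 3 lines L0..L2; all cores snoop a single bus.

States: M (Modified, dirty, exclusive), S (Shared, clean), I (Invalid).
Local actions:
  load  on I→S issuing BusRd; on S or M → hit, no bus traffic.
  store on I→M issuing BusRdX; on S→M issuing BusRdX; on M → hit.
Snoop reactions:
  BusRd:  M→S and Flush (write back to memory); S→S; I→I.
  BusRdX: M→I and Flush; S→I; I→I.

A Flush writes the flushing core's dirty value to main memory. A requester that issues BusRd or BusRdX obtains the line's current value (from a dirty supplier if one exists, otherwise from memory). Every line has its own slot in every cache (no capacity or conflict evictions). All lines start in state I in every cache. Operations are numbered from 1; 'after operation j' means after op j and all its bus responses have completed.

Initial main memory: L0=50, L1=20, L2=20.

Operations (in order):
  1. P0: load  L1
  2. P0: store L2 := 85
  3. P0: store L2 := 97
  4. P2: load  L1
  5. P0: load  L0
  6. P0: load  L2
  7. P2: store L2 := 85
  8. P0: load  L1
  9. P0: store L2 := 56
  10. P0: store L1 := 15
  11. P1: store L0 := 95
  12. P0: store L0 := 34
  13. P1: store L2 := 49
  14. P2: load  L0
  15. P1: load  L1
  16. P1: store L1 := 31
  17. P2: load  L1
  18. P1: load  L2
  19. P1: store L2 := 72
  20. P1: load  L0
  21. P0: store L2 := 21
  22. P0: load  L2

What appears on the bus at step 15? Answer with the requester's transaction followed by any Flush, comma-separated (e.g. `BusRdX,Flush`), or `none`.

[1] P0: load  L1 | P0:S(20), P1:I, P2:I | bus: BusRd
[2] P0: store L2 := 85 | P0:M(85), P1:I, P2:I | bus: BusRdX
[3] P0: store L2 := 97 | P0:M(97), P1:I, P2:I | bus: none
[4] P2: load  L1 | P0:S(20), P1:I, P2:S(20) | bus: BusRd
[5] P0: load  L0 | P0:S(50), P1:I, P2:I | bus: BusRd
[6] P0: load  L2 | P0:M(97), P1:I, P2:I | bus: none
[7] P2: store L2 := 85 | P0:I, P1:I, P2:M(85) | bus: BusRdX,Flush
[8] P0: load  L1 | P0:S(20), P1:I, P2:S(20) | bus: none
[9] P0: store L2 := 56 | P0:M(56), P1:I, P2:I | bus: BusRdX,Flush
[10] P0: store L1 := 15 | P0:M(15), P1:I, P2:I | bus: BusRdX
[11] P1: store L0 := 95 | P0:I, P1:M(95), P2:I | bus: BusRdX
[12] P0: store L0 := 34 | P0:M(34), P1:I, P2:I | bus: BusRdX,Flush
[13] P1: store L2 := 49 | P0:I, P1:M(49), P2:I | bus: BusRdX,Flush
[14] P2: load  L0 | P0:S(34), P1:I, P2:S(34) | bus: BusRd,Flush
[15] P1: load  L1 | P0:S(15), P1:S(15), P2:I | bus: BusRd,Flush
[16] P1: store L1 := 31 | P0:I, P1:M(31), P2:I | bus: BusRdX
[17] P2: load  L1 | P0:I, P1:S(31), P2:S(31) | bus: BusRd,Flush
[18] P1: load  L2 | P0:I, P1:M(49), P2:I | bus: none
[19] P1: store L2 := 72 | P0:I, P1:M(72), P2:I | bus: none
[20] P1: load  L0 | P0:S(34), P1:S(34), P2:S(34) | bus: BusRd
[21] P0: store L2 := 21 | P0:M(21), P1:I, P2:I | bus: BusRdX,Flush
[22] P0: load  L2 | P0:M(21), P1:I, P2:I | bus: none

bus = BusRd,Flush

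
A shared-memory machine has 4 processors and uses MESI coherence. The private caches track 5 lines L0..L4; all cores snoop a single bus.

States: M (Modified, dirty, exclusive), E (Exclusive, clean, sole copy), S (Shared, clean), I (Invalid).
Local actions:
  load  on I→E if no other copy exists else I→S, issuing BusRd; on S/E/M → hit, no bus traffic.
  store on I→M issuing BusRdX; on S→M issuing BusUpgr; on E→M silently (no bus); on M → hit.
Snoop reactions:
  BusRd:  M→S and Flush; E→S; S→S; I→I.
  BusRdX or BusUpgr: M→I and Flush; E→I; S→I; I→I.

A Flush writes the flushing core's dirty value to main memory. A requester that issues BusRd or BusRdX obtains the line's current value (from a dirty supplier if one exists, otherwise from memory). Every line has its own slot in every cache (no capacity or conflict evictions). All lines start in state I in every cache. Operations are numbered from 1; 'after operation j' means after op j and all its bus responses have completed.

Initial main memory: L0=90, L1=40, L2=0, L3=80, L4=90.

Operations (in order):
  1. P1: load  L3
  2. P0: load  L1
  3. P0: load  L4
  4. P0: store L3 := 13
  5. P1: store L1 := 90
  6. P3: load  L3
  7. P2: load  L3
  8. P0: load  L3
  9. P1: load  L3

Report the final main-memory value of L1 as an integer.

memory[L1] = 40

  op1 P1: load  L3 → I/E/I/I on L3; bus BusRd; mem=80
  op2 P0: load  L1 → E/I/I/I on L1; bus BusRd; mem=40
  op3 P0: load  L4 → E/I/I/I on L4; bus BusRd; mem=90
  op4 P0: store L3 := 13 → M/I/I/I on L3; bus BusRdX; mem=80
  op5 P1: store L1 := 90 → I/M/I/I on L1; bus BusRdX; mem=40
  op6 P3: load  L3 → S/I/I/S on L3; bus BusRd Flush; mem=13
  op7 P2: load  L3 → S/I/S/S on L3; bus BusRd; mem=13
  op8 P0: load  L3 → S/I/S/S on L3; bus (none); mem=13
  op9 P1: load  L3 → S/S/S/S on L3; bus BusRd; mem=13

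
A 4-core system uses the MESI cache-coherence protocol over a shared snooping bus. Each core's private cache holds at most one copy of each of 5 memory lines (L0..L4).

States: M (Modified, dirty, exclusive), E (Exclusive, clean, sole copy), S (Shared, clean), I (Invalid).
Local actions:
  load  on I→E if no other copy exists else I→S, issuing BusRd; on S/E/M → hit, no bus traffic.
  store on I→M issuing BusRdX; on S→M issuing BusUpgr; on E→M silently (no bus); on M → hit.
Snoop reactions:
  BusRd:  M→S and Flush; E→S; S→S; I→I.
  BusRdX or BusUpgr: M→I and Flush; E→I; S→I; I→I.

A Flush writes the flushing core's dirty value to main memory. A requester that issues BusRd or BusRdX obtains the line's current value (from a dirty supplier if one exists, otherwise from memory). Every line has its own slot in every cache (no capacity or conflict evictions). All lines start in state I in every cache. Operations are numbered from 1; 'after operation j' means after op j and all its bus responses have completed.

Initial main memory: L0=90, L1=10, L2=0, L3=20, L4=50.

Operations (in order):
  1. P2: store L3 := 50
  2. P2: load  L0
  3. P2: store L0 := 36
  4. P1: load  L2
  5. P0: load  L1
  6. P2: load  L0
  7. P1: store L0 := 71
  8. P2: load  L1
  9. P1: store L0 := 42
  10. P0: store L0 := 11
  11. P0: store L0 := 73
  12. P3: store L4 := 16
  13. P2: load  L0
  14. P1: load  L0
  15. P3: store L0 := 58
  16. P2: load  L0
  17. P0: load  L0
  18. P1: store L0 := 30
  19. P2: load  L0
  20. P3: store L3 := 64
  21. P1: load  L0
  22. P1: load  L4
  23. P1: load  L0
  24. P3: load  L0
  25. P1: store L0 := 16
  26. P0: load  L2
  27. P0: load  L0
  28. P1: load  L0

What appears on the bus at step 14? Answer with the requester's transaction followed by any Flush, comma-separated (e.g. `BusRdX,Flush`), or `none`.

step 1: P2: store L3 := 50  ⟶  IIMI  (L3)  txn=BusRdX  M[L3]=20
step 2: P2: load  L0  ⟶  IIEI  (L0)  txn=BusRd  M[L0]=90
step 3: P2: store L0 := 36  ⟶  IIMI  (L0)  txn=∅  M[L0]=90
step 4: P1: load  L2  ⟶  IEII  (L2)  txn=BusRd  M[L2]=0
step 5: P0: load  L1  ⟶  EIII  (L1)  txn=BusRd  M[L1]=10
step 6: P2: load  L0  ⟶  IIMI  (L0)  txn=∅  M[L0]=90
step 7: P1: store L0 := 71  ⟶  IMII  (L0)  txn=BusRdX+Flush  M[L0]=36
step 8: P2: load  L1  ⟶  SISI  (L1)  txn=BusRd  M[L1]=10
step 9: P1: store L0 := 42  ⟶  IMII  (L0)  txn=∅  M[L0]=36
step 10: P0: store L0 := 11  ⟶  MIII  (L0)  txn=BusRdX+Flush  M[L0]=42
step 11: P0: store L0 := 73  ⟶  MIII  (L0)  txn=∅  M[L0]=42
step 12: P3: store L4 := 16  ⟶  IIIM  (L4)  txn=BusRdX  M[L4]=50
step 13: P2: load  L0  ⟶  SISI  (L0)  txn=BusRd+Flush  M[L0]=73
step 14: P1: load  L0  ⟶  SSSI  (L0)  txn=BusRd  M[L0]=73
step 15: P3: store L0 := 58  ⟶  IIIM  (L0)  txn=BusRdX  M[L0]=73
step 16: P2: load  L0  ⟶  IISS  (L0)  txn=BusRd+Flush  M[L0]=58
step 17: P0: load  L0  ⟶  SISS  (L0)  txn=BusRd  M[L0]=58
step 18: P1: store L0 := 30  ⟶  IMII  (L0)  txn=BusRdX  M[L0]=58
step 19: P2: load  L0  ⟶  ISSI  (L0)  txn=BusRd+Flush  M[L0]=30
step 20: P3: store L3 := 64  ⟶  IIIM  (L3)  txn=BusRdX+Flush  M[L3]=50
step 21: P1: load  L0  ⟶  ISSI  (L0)  txn=∅  M[L0]=30
step 22: P1: load  L4  ⟶  ISIS  (L4)  txn=BusRd+Flush  M[L4]=16
step 23: P1: load  L0  ⟶  ISSI  (L0)  txn=∅  M[L0]=30
step 24: P3: load  L0  ⟶  ISSS  (L0)  txn=BusRd  M[L0]=30
step 25: P1: store L0 := 16  ⟶  IMII  (L0)  txn=BusUpgr  M[L0]=30
step 26: P0: load  L2  ⟶  SSII  (L2)  txn=BusRd  M[L2]=0
step 27: P0: load  L0  ⟶  SSII  (L0)  txn=BusRd+Flush  M[L0]=16
step 28: P1: load  L0  ⟶  SSII  (L0)  txn=∅  M[L0]=16

bus = BusRd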